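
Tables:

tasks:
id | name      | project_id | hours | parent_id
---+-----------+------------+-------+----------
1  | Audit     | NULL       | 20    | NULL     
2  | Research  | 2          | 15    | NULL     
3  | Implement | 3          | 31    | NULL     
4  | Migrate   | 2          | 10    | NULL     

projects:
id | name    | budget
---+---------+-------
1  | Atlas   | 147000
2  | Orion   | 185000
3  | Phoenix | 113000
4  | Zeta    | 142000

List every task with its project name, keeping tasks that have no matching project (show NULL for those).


LEFT JOIN keeps every row from tasks (the left table); where project_id has no match in projects, the project columns become NULL. Walk through each task:
  - task 1 (Audit): project_id=NULL, no match -> kept with NULL
  - task 2 (Research): project_id=2 -> matches Orion
  - task 3 (Implement): project_id=3 -> matches Phoenix
  - task 4 (Migrate): project_id=2 -> matches Orion
All 4 rows appear; 1 has NULL project.

SQL:
SELECT a.name, b.name AS project
FROM tasks a
LEFT JOIN projects b ON a.project_id = b.id

Result:
name      | project
----------+--------
Audit     | NULL   
Research  | Orion  
Implement | Phoenix
Migrate   | Orion  


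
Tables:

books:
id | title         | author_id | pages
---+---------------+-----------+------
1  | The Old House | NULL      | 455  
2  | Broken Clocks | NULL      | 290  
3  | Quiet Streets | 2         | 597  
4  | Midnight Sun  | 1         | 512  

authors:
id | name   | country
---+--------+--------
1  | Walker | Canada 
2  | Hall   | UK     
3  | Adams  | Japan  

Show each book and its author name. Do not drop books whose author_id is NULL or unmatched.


LEFT JOIN keeps every row from books (the left table); where author_id has no match in authors, the author columns become NULL. Walk through each book:
  - book 1 (The Old House): author_id=NULL, no match -> kept with NULL
  - book 2 (Broken Clocks): author_id=NULL, no match -> kept with NULL
  - book 3 (Quiet Streets): author_id=2 -> matches Hall
  - book 4 (Midnight Sun): author_id=1 -> matches Walker
All 4 rows appear; 2 have NULL author.

SQL:
SELECT a.title, b.name AS author
FROM books a
LEFT JOIN authors b ON a.author_id = b.id

Result:
title         | author
--------------+-------
The Old House | NULL  
Broken Clocks | NULL  
Quiet Streets | Hall  
Midnight Sun  | Walker


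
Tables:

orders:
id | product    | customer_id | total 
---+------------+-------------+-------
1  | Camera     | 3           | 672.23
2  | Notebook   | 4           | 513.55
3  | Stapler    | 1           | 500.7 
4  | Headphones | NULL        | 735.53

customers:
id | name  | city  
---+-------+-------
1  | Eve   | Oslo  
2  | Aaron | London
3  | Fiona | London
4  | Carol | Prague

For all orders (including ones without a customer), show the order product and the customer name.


LEFT JOIN keeps every row from orders (the left table); where customer_id has no match in customers, the customer columns become NULL. Walk through each order:
  - order 1 (Camera): customer_id=3 -> matches Fiona
  - order 2 (Notebook): customer_id=4 -> matches Carol
  - order 3 (Stapler): customer_id=1 -> matches Eve
  - order 4 (Headphones): customer_id=NULL, no match -> kept with NULL
All 4 rows appear; 1 has NULL customer.

SQL:
SELECT a.product, b.name AS customer
FROM orders a
LEFT JOIN customers b ON a.customer_id = b.id

Result:
product    | customer
-----------+---------
Camera     | Fiona   
Notebook   | Carol   
Stapler    | Eve     
Headphones | NULL    


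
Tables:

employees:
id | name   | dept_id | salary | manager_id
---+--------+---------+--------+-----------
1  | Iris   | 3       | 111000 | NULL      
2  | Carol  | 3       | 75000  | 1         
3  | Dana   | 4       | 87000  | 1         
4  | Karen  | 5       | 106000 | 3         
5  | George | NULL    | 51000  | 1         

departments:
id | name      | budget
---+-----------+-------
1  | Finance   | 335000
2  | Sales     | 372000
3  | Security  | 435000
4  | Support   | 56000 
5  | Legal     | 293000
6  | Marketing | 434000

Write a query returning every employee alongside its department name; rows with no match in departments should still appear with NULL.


LEFT JOIN keeps every row from employees (the left table); where dept_id has no match in departments, the department columns become NULL. Walk through each employee:
  - employee 1 (Iris): dept_id=3 -> matches Security
  - employee 2 (Carol): dept_id=3 -> matches Security
  - employee 3 (Dana): dept_id=4 -> matches Support
  - employee 4 (Karen): dept_id=5 -> matches Legal
  - employee 5 (George): dept_id=NULL, no match -> kept with NULL
All 5 rows appear; 1 has NULL department.

SQL:
SELECT a.name, b.name AS department
FROM employees a
LEFT JOIN departments b ON a.dept_id = b.id

Result:
name   | department
-------+-----------
Iris   | Security  
Carol  | Security  
Dana   | Support   
Karen  | Legal     
George | NULL      


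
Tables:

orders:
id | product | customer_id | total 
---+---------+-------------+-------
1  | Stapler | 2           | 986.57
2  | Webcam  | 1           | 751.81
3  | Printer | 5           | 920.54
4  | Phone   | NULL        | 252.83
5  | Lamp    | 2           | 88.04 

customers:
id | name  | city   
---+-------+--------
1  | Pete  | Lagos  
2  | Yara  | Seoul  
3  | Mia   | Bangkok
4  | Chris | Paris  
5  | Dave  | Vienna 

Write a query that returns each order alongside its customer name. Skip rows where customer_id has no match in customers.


INNER JOIN keeps only orders rows whose customer_id matches an id in customers. Walk through each order:
  - order 1 (Stapler): customer_id=2 -> matches Yara
  - order 2 (Webcam): customer_id=1 -> matches Pete
  - order 3 (Printer): customer_id=5 -> matches Dave
  - order 4 (Phone): customer_id=NULL, no match -> dropped
  - order 5 (Lamp): customer_id=2 -> matches Yara
So 1 of 5 rows is dropped.

SQL:
SELECT a.product, b.name AS customer
FROM orders a
INNER JOIN customers b ON a.customer_id = b.id

Result:
product | customer
--------+---------
Stapler | Yara    
Webcam  | Pete    
Printer | Dave    
Lamp    | Yara    


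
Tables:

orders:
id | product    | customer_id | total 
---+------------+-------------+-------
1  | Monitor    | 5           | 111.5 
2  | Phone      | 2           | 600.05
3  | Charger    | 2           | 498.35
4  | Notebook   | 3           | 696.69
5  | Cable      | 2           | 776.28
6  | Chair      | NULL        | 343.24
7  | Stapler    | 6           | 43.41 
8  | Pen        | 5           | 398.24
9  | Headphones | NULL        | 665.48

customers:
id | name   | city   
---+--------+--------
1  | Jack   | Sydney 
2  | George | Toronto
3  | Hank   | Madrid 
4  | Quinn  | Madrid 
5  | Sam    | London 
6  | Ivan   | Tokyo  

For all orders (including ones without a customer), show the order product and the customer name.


LEFT JOIN keeps every row from orders (the left table); where customer_id has no match in customers, the customer columns become NULL. Walk through each order:
  - order 1 (Monitor): customer_id=5 -> matches Sam
  - order 2 (Phone): customer_id=2 -> matches George
  - order 3 (Charger): customer_id=2 -> matches George
  - order 4 (Notebook): customer_id=3 -> matches Hank
  - order 5 (Cable): customer_id=2 -> matches George
  - order 6 (Chair): customer_id=NULL, no match -> kept with NULL
  - order 7 (Stapler): customer_id=6 -> matches Ivan
  - order 8 (Pen): customer_id=5 -> matches Sam
  - order 9 (Headphones): customer_id=NULL, no match -> kept with NULL
All 9 rows appear; 2 have NULL customer.

SQL:
SELECT a.product, b.name AS customer
FROM orders a
LEFT JOIN customers b ON a.customer_id = b.id

Result:
product    | customer
-----------+---------
Monitor    | Sam     
Phone      | George  
Charger    | George  
Notebook   | Hank    
Cable      | George  
Chair      | NULL    
Stapler    | Ivan    
Pen        | Sam     
Headphones | NULL    


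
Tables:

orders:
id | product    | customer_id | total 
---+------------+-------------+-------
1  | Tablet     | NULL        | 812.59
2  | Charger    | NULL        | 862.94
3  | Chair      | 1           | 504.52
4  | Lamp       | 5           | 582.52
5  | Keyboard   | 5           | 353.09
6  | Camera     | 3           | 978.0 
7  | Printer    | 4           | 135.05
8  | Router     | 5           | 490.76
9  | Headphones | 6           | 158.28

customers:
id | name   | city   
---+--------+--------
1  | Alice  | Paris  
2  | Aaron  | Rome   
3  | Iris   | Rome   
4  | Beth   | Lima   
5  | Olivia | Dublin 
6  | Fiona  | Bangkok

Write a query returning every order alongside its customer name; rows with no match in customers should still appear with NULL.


LEFT JOIN keeps every row from orders (the left table); where customer_id has no match in customers, the customer columns become NULL. Walk through each order:
  - order 1 (Tablet): customer_id=NULL, no match -> kept with NULL
  - order 2 (Charger): customer_id=NULL, no match -> kept with NULL
  - order 3 (Chair): customer_id=1 -> matches Alice
  - order 4 (Lamp): customer_id=5 -> matches Olivia
  - order 5 (Keyboard): customer_id=5 -> matches Olivia
  - order 6 (Camera): customer_id=3 -> matches Iris
  - order 7 (Printer): customer_id=4 -> matches Beth
  - order 8 (Router): customer_id=5 -> matches Olivia
  - order 9 (Headphones): customer_id=6 -> matches Fiona
All 9 rows appear; 2 have NULL customer.

SQL:
SELECT a.product, b.name AS customer
FROM orders a
LEFT JOIN customers b ON a.customer_id = b.id

Result:
product    | customer
-----------+---------
Tablet     | NULL    
Charger    | NULL    
Chair      | Alice   
Lamp       | Olivia  
Keyboard   | Olivia  
Camera     | Iris    
Printer    | Beth    
Router     | Olivia  
Headphones | Fiona   


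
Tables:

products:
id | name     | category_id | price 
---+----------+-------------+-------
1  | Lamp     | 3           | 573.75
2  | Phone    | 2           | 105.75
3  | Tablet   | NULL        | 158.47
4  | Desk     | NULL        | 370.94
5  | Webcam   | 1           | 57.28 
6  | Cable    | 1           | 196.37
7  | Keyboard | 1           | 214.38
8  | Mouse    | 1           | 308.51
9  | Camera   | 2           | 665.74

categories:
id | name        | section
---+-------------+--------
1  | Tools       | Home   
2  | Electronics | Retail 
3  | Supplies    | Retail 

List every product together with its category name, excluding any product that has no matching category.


INNER JOIN keeps only products rows whose category_id matches an id in categories. Walk through each product:
  - product 1 (Lamp): category_id=3 -> matches Supplies
  - product 2 (Phone): category_id=2 -> matches Electronics
  - product 3 (Tablet): category_id=NULL, no match -> dropped
  - product 4 (Desk): category_id=NULL, no match -> dropped
  - product 5 (Webcam): category_id=1 -> matches Tools
  - product 6 (Cable): category_id=1 -> matches Tools
  - product 7 (Keyboard): category_id=1 -> matches Tools
  - product 8 (Mouse): category_id=1 -> matches Tools
  - product 9 (Camera): category_id=2 -> matches Electronics
So 2 of 9 rows are dropped.

SQL:
SELECT a.name, b.name AS category
FROM products a
INNER JOIN categories b ON a.category_id = b.id

Result:
name     | category   
---------+------------
Lamp     | Supplies   
Phone    | Electronics
Webcam   | Tools      
Cable    | Tools      
Keyboard | Tools      
Mouse    | Tools      
Camera   | Electronics


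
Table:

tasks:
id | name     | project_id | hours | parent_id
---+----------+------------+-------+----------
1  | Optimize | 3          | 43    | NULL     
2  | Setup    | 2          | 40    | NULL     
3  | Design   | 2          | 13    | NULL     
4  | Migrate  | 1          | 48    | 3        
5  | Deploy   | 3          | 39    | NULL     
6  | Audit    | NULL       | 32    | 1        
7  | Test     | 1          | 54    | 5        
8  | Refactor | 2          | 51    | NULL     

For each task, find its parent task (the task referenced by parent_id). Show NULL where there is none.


This is a self-join: tasks is joined to a second copy of itself, matching each row's parent_id to another row's id. Use LEFT JOIN so rows with parent_id=NULL are kept.
  - task 1 (Optimize): parent_id=NULL -> NULL
  - task 2 (Setup): parent_id=NULL -> NULL
  - task 3 (Design): parent_id=NULL -> NULL
  - task 4 (Migrate): parent_id=3 -> Design
  - task 5 (Deploy): parent_id=NULL -> NULL
  - task 6 (Audit): parent_id=1 -> Optimize
  - task 7 (Test): parent_id=5 -> Deploy
  - task 8 (Refactor): parent_id=NULL -> NULL

SQL:
SELECT a.name AS item, b.name AS parent
FROM tasks a
LEFT JOIN tasks b ON a.parent_id = b.id

Result:
item     | parent  
---------+---------
Optimize | NULL    
Setup    | NULL    
Design   | NULL    
Migrate  | Design  
Deploy   | NULL    
Audit    | Optimize
Test     | Deploy  
Refactor | NULL    


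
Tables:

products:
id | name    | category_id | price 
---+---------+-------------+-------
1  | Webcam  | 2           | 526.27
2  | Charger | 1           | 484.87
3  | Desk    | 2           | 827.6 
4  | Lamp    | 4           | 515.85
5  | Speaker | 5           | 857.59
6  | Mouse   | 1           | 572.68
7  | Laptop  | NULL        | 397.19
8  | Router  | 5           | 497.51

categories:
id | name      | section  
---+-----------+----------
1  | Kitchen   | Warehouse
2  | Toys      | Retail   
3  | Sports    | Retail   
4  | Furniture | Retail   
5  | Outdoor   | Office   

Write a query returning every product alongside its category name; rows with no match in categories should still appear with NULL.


LEFT JOIN keeps every row from products (the left table); where category_id has no match in categories, the category columns become NULL. Walk through each product:
  - product 1 (Webcam): category_id=2 -> matches Toys
  - product 2 (Charger): category_id=1 -> matches Kitchen
  - product 3 (Desk): category_id=2 -> matches Toys
  - product 4 (Lamp): category_id=4 -> matches Furniture
  - product 5 (Speaker): category_id=5 -> matches Outdoor
  - product 6 (Mouse): category_id=1 -> matches Kitchen
  - product 7 (Laptop): category_id=NULL, no match -> kept with NULL
  - product 8 (Router): category_id=5 -> matches Outdoor
All 8 rows appear; 1 has NULL category.

SQL:
SELECT a.name, b.name AS category
FROM products a
LEFT JOIN categories b ON a.category_id = b.id

Result:
name    | category 
--------+----------
Webcam  | Toys     
Charger | Kitchen  
Desk    | Toys     
Lamp    | Furniture
Speaker | Outdoor  
Mouse   | Kitchen  
Laptop  | NULL     
Router  | Outdoor  


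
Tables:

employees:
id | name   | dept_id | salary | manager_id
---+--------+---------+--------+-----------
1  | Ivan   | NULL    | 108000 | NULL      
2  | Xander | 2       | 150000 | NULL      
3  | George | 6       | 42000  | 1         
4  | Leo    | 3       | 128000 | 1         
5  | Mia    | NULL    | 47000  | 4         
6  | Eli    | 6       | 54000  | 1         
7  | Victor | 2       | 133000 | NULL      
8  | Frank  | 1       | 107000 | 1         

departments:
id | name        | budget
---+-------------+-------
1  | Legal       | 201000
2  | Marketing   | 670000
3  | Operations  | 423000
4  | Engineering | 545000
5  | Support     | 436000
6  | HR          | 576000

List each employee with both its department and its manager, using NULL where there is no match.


Two LEFT JOINs from the same base table employees: one to departments via dept_id, one to employees itself via manager_id. Both are LEFT so every employee is preserved.
Match against departments:
  - employee 1 (Ivan): dept_id=NULL, no match -> kept with NULL
  - employee 2 (Xander): dept_id=2 -> matches Marketing
  - employee 3 (George): dept_id=6 -> matches HR
  - employee 4 (Leo): dept_id=3 -> matches Operations
  - employee 5 (Mia): dept_id=NULL, no match -> kept with NULL
  - employee 6 (Eli): dept_id=6 -> matches HR
  - employee 7 (Victor): dept_id=2 -> matches Marketing
  - employee 8 (Frank): dept_id=1 -> matches Legal
Match against employees (self):
  - employee 1 (Ivan): manager_id=NULL -> NULL
  - employee 2 (Xander): manager_id=NULL -> NULL
  - employee 3 (George): manager_id=1 -> Ivan
  - employee 4 (Leo): manager_id=1 -> Ivan
  - employee 5 (Mia): manager_id=4 -> Leo
  - employee 6 (Eli): manager_id=1 -> Ivan
  - employee 7 (Victor): manager_id=NULL -> NULL
  - employee 8 (Frank): manager_id=1 -> Ivan

SQL:
SELECT a.name, b.name AS department, c.name AS manager
FROM employees a
LEFT JOIN departments b ON a.dept_id = b.id
LEFT JOIN employees c ON a.manager_id = c.id

Result:
name   | department | manager
-------+------------+--------
Ivan   | NULL       | NULL   
Xander | Marketing  | NULL   
George | HR         | Ivan   
Leo    | Operations | Ivan   
Mia    | NULL       | Leo    
Eli    | HR         | Ivan   
Victor | Marketing  | NULL   
Frank  | Legal      | Ivan   


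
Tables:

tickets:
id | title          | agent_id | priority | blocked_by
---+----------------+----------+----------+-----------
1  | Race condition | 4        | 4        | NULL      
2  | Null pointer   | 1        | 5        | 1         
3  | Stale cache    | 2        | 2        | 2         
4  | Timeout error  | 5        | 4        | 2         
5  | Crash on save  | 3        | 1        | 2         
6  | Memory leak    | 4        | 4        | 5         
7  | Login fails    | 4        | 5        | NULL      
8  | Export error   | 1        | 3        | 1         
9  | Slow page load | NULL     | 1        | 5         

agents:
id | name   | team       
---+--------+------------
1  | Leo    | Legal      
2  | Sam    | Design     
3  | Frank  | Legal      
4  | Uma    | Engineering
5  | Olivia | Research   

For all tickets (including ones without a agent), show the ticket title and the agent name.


LEFT JOIN keeps every row from tickets (the left table); where agent_id has no match in agents, the agent columns become NULL. Walk through each ticket:
  - ticket 1 (Race condition): agent_id=4 -> matches Uma
  - ticket 2 (Null pointer): agent_id=1 -> matches Leo
  - ticket 3 (Stale cache): agent_id=2 -> matches Sam
  - ticket 4 (Timeout error): agent_id=5 -> matches Olivia
  - ticket 5 (Crash on save): agent_id=3 -> matches Frank
  - ticket 6 (Memory leak): agent_id=4 -> matches Uma
  - ticket 7 (Login fails): agent_id=4 -> matches Uma
  - ticket 8 (Export error): agent_id=1 -> matches Leo
  - ticket 9 (Slow page load): agent_id=NULL, no match -> kept with NULL
All 9 rows appear; 1 has NULL agent.

SQL:
SELECT a.title, b.name AS agent
FROM tickets a
LEFT JOIN agents b ON a.agent_id = b.id

Result:
title          | agent 
---------------+-------
Race condition | Uma   
Null pointer   | Leo   
Stale cache    | Sam   
Timeout error  | Olivia
Crash on save  | Frank 
Memory leak    | Uma   
Login fails    | Uma   
Export error   | Leo   
Slow page load | NULL  


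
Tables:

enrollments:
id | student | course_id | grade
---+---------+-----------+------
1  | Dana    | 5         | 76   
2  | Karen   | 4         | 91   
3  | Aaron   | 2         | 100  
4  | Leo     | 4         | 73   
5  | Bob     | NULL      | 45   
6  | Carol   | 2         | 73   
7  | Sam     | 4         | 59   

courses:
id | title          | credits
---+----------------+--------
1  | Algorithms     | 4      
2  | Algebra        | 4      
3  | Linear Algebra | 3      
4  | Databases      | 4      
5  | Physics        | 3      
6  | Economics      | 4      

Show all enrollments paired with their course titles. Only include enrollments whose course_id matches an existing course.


INNER JOIN keeps only enrollments rows whose course_id matches an id in courses. Walk through each enrollment:
  - enrollment 1 (Dana): course_id=5 -> matches Physics
  - enrollment 2 (Karen): course_id=4 -> matches Databases
  - enrollment 3 (Aaron): course_id=2 -> matches Algebra
  - enrollment 4 (Leo): course_id=4 -> matches Databases
  - enrollment 5 (Bob): course_id=NULL, no match -> dropped
  - enrollment 6 (Carol): course_id=2 -> matches Algebra
  - enrollment 7 (Sam): course_id=4 -> matches Databases
So 1 of 7 rows is dropped.

SQL:
SELECT a.student, b.title AS course
FROM enrollments a
INNER JOIN courses b ON a.course_id = b.id

Result:
student | course   
--------+----------
Dana    | Physics  
Karen   | Databases
Aaron   | Algebra  
Leo     | Databases
Carol   | Algebra  
Sam     | Databases


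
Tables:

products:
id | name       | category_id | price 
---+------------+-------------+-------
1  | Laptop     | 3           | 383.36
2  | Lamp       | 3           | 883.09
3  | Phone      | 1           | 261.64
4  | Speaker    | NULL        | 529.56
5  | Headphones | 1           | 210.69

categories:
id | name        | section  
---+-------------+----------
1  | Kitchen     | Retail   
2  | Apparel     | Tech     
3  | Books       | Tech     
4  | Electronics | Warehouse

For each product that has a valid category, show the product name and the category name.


INNER JOIN keeps only products rows whose category_id matches an id in categories. Walk through each product:
  - product 1 (Laptop): category_id=3 -> matches Books
  - product 2 (Lamp): category_id=3 -> matches Books
  - product 3 (Phone): category_id=1 -> matches Kitchen
  - product 4 (Speaker): category_id=NULL, no match -> dropped
  - product 5 (Headphones): category_id=1 -> matches Kitchen
So 1 of 5 rows is dropped.

SQL:
SELECT a.name, b.name AS category
FROM products a
INNER JOIN categories b ON a.category_id = b.id

Result:
name       | category
-----------+---------
Laptop     | Books   
Lamp       | Books   
Phone      | Kitchen 
Headphones | Kitchen 


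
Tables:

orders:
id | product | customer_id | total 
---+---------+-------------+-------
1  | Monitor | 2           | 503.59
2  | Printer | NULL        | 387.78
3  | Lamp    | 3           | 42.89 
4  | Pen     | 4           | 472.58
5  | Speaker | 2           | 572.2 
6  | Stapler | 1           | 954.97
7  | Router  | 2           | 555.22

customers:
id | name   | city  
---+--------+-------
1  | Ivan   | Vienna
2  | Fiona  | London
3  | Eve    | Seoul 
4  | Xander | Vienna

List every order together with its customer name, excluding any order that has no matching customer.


INNER JOIN keeps only orders rows whose customer_id matches an id in customers. Walk through each order:
  - order 1 (Monitor): customer_id=2 -> matches Fiona
  - order 2 (Printer): customer_id=NULL, no match -> dropped
  - order 3 (Lamp): customer_id=3 -> matches Eve
  - order 4 (Pen): customer_id=4 -> matches Xander
  - order 5 (Speaker): customer_id=2 -> matches Fiona
  - order 6 (Stapler): customer_id=1 -> matches Ivan
  - order 7 (Router): customer_id=2 -> matches Fiona
So 1 of 7 rows is dropped.

SQL:
SELECT a.product, b.name AS customer
FROM orders a
INNER JOIN customers b ON a.customer_id = b.id

Result:
product | customer
--------+---------
Monitor | Fiona   
Lamp    | Eve     
Pen     | Xander  
Speaker | Fiona   
Stapler | Ivan    
Router  | Fiona   


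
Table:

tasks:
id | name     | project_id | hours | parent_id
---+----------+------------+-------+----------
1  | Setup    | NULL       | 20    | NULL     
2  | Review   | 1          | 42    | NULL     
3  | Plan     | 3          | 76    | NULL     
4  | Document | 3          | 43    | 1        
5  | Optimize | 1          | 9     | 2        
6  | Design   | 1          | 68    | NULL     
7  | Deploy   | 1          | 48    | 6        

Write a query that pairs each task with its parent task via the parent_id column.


This is a self-join: tasks is joined to a second copy of itself, matching each row's parent_id to another row's id. Use LEFT JOIN so rows with parent_id=NULL are kept.
  - task 1 (Setup): parent_id=NULL -> NULL
  - task 2 (Review): parent_id=NULL -> NULL
  - task 3 (Plan): parent_id=NULL -> NULL
  - task 4 (Document): parent_id=1 -> Setup
  - task 5 (Optimize): parent_id=2 -> Review
  - task 6 (Design): parent_id=NULL -> NULL
  - task 7 (Deploy): parent_id=6 -> Design

SQL:
SELECT a.name AS item, b.name AS parent
FROM tasks a
LEFT JOIN tasks b ON a.parent_id = b.id

Result:
item     | parent
---------+-------
Setup    | NULL  
Review   | NULL  
Plan     | NULL  
Document | Setup 
Optimize | Review
Design   | NULL  
Deploy   | Design


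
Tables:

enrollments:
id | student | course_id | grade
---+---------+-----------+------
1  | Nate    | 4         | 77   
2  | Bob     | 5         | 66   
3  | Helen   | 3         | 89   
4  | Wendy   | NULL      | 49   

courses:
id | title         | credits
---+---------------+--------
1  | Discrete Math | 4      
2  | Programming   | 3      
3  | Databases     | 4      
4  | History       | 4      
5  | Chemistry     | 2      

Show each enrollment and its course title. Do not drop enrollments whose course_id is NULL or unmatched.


LEFT JOIN keeps every row from enrollments (the left table); where course_id has no match in courses, the course columns become NULL. Walk through each enrollment:
  - enrollment 1 (Nate): course_id=4 -> matches History
  - enrollment 2 (Bob): course_id=5 -> matches Chemistry
  - enrollment 3 (Helen): course_id=3 -> matches Databases
  - enrollment 4 (Wendy): course_id=NULL, no match -> kept with NULL
All 4 rows appear; 1 has NULL course.

SQL:
SELECT a.student, b.title AS course
FROM enrollments a
LEFT JOIN courses b ON a.course_id = b.id

Result:
student | course   
--------+----------
Nate    | History  
Bob     | Chemistry
Helen   | Databases
Wendy   | NULL     


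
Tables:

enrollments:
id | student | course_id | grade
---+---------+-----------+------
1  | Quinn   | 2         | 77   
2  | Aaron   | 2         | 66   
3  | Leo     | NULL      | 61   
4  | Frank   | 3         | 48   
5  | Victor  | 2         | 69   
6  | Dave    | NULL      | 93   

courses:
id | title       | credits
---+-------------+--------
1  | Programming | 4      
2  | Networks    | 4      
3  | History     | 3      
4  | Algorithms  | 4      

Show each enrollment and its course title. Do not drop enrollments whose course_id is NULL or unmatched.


LEFT JOIN keeps every row from enrollments (the left table); where course_id has no match in courses, the course columns become NULL. Walk through each enrollment:
  - enrollment 1 (Quinn): course_id=2 -> matches Networks
  - enrollment 2 (Aaron): course_id=2 -> matches Networks
  - enrollment 3 (Leo): course_id=NULL, no match -> kept with NULL
  - enrollment 4 (Frank): course_id=3 -> matches History
  - enrollment 5 (Victor): course_id=2 -> matches Networks
  - enrollment 6 (Dave): course_id=NULL, no match -> kept with NULL
All 6 rows appear; 2 have NULL course.

SQL:
SELECT a.student, b.title AS course
FROM enrollments a
LEFT JOIN courses b ON a.course_id = b.id

Result:
student | course  
--------+---------
Quinn   | Networks
Aaron   | Networks
Leo     | NULL    
Frank   | History 
Victor  | Networks
Dave    | NULL    


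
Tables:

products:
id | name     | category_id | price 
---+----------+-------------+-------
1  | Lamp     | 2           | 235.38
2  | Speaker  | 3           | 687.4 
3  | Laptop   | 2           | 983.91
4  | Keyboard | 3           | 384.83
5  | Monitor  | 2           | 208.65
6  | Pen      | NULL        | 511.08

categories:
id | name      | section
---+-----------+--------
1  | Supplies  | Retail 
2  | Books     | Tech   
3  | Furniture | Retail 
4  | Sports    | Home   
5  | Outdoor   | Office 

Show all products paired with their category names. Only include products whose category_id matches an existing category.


INNER JOIN keeps only products rows whose category_id matches an id in categories. Walk through each product:
  - product 1 (Lamp): category_id=2 -> matches Books
  - product 2 (Speaker): category_id=3 -> matches Furniture
  - product 3 (Laptop): category_id=2 -> matches Books
  - product 4 (Keyboard): category_id=3 -> matches Furniture
  - product 5 (Monitor): category_id=2 -> matches Books
  - product 6 (Pen): category_id=NULL, no match -> dropped
So 1 of 6 rows is dropped.

SQL:
SELECT a.name, b.name AS category
FROM products a
INNER JOIN categories b ON a.category_id = b.id

Result:
name     | category 
---------+----------
Lamp     | Books    
Speaker  | Furniture
Laptop   | Books    
Keyboard | Furniture
Monitor  | Books    


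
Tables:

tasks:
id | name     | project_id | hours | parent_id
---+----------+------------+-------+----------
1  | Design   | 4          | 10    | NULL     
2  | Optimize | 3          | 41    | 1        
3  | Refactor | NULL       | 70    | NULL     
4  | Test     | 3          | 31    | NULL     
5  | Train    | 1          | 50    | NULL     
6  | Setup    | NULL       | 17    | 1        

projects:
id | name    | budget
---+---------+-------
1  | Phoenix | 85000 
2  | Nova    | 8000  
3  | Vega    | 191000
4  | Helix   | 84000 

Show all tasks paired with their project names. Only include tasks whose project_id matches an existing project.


INNER JOIN keeps only tasks rows whose project_id matches an id in projects. Walk through each task:
  - task 1 (Design): project_id=4 -> matches Helix
  - task 2 (Optimize): project_id=3 -> matches Vega
  - task 3 (Refactor): project_id=NULL, no match -> dropped
  - task 4 (Test): project_id=3 -> matches Vega
  - task 5 (Train): project_id=1 -> matches Phoenix
  - task 6 (Setup): project_id=NULL, no match -> dropped
So 2 of 6 rows are dropped.

SQL:
SELECT a.name, b.name AS project
FROM tasks a
INNER JOIN projects b ON a.project_id = b.id

Result:
name     | project
---------+--------
Design   | Helix  
Optimize | Vega   
Test     | Vega   
Train    | Phoenix


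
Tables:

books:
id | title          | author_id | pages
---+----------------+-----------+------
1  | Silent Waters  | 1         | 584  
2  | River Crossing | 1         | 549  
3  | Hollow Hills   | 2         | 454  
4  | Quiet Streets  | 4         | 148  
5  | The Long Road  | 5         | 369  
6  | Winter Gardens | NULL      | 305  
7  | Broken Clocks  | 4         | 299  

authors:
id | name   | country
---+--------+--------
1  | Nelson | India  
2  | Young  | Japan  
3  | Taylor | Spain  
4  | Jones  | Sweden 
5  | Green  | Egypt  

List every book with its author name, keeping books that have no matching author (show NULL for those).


LEFT JOIN keeps every row from books (the left table); where author_id has no match in authors, the author columns become NULL. Walk through each book:
  - book 1 (Silent Waters): author_id=1 -> matches Nelson
  - book 2 (River Crossing): author_id=1 -> matches Nelson
  - book 3 (Hollow Hills): author_id=2 -> matches Young
  - book 4 (Quiet Streets): author_id=4 -> matches Jones
  - book 5 (The Long Road): author_id=5 -> matches Green
  - book 6 (Winter Gardens): author_id=NULL, no match -> kept with NULL
  - book 7 (Broken Clocks): author_id=4 -> matches Jones
All 7 rows appear; 1 has NULL author.

SQL:
SELECT a.title, b.name AS author
FROM books a
LEFT JOIN authors b ON a.author_id = b.id

Result:
title          | author
---------------+-------
Silent Waters  | Nelson
River Crossing | Nelson
Hollow Hills   | Young 
Quiet Streets  | Jones 
The Long Road  | Green 
Winter Gardens | NULL  
Broken Clocks  | Jones 


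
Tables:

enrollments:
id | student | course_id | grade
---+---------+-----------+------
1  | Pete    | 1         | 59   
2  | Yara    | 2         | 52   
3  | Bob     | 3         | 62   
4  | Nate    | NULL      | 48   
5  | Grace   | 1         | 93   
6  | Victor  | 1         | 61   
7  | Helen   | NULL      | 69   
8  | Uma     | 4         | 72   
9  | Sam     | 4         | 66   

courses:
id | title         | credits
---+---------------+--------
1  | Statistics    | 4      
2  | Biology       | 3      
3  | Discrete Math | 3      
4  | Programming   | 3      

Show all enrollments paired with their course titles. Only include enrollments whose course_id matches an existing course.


INNER JOIN keeps only enrollments rows whose course_id matches an id in courses. Walk through each enrollment:
  - enrollment 1 (Pete): course_id=1 -> matches Statistics
  - enrollment 2 (Yara): course_id=2 -> matches Biology
  - enrollment 3 (Bob): course_id=3 -> matches Discrete Math
  - enrollment 4 (Nate): course_id=NULL, no match -> dropped
  - enrollment 5 (Grace): course_id=1 -> matches Statistics
  - enrollment 6 (Victor): course_id=1 -> matches Statistics
  - enrollment 7 (Helen): course_id=NULL, no match -> dropped
  - enrollment 8 (Uma): course_id=4 -> matches Programming
  - enrollment 9 (Sam): course_id=4 -> matches Programming
So 2 of 9 rows are dropped.

SQL:
SELECT a.student, b.title AS course
FROM enrollments a
INNER JOIN courses b ON a.course_id = b.id

Result:
student | course       
--------+--------------
Pete    | Statistics   
Yara    | Biology      
Bob     | Discrete Math
Grace   | Statistics   
Victor  | Statistics   
Uma     | Programming  
Sam     | Programming  


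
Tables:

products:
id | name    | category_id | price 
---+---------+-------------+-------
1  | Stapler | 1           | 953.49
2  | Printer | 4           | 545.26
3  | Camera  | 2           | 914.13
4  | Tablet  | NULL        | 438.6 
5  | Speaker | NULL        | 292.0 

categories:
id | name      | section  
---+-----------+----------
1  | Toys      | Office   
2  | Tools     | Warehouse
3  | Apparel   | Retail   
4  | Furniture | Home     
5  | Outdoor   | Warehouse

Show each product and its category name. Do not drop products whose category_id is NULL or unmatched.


LEFT JOIN keeps every row from products (the left table); where category_id has no match in categories, the category columns become NULL. Walk through each product:
  - product 1 (Stapler): category_id=1 -> matches Toys
  - product 2 (Printer): category_id=4 -> matches Furniture
  - product 3 (Camera): category_id=2 -> matches Tools
  - product 4 (Tablet): category_id=NULL, no match -> kept with NULL
  - product 5 (Speaker): category_id=NULL, no match -> kept with NULL
All 5 rows appear; 2 have NULL category.

SQL:
SELECT a.name, b.name AS category
FROM products a
LEFT JOIN categories b ON a.category_id = b.id

Result:
name    | category 
--------+----------
Stapler | Toys     
Printer | Furniture
Camera  | Tools    
Tablet  | NULL     
Speaker | NULL     


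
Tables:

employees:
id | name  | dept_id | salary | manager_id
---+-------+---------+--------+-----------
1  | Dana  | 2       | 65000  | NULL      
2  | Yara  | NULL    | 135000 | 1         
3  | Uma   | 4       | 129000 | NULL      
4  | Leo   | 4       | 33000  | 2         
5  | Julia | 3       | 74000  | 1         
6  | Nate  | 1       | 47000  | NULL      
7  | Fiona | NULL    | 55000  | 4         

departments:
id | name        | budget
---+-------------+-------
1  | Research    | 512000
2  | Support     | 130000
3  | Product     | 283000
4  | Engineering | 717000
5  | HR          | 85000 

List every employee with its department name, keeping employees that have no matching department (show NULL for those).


LEFT JOIN keeps every row from employees (the left table); where dept_id has no match in departments, the department columns become NULL. Walk through each employee:
  - employee 1 (Dana): dept_id=2 -> matches Support
  - employee 2 (Yara): dept_id=NULL, no match -> kept with NULL
  - employee 3 (Uma): dept_id=4 -> matches Engineering
  - employee 4 (Leo): dept_id=4 -> matches Engineering
  - employee 5 (Julia): dept_id=3 -> matches Product
  - employee 6 (Nate): dept_id=1 -> matches Research
  - employee 7 (Fiona): dept_id=NULL, no match -> kept with NULL
All 7 rows appear; 2 have NULL department.

SQL:
SELECT a.name, b.name AS department
FROM employees a
LEFT JOIN departments b ON a.dept_id = b.id

Result:
name  | department 
------+------------
Dana  | Support    
Yara  | NULL       
Uma   | Engineering
Leo   | Engineering
Julia | Product    
Nate  | Research   
Fiona | NULL       


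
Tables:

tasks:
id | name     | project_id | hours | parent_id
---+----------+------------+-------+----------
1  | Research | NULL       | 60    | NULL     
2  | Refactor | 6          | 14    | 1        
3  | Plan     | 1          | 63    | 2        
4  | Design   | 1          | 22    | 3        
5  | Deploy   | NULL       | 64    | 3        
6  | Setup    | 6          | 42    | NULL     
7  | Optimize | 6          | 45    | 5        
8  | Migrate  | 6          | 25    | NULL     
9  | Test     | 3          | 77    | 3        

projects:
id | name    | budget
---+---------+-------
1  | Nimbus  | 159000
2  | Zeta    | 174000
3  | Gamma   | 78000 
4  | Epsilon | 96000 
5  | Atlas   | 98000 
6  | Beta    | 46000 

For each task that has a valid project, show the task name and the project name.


INNER JOIN keeps only tasks rows whose project_id matches an id in projects. Walk through each task:
  - task 1 (Research): project_id=NULL, no match -> dropped
  - task 2 (Refactor): project_id=6 -> matches Beta
  - task 3 (Plan): project_id=1 -> matches Nimbus
  - task 4 (Design): project_id=1 -> matches Nimbus
  - task 5 (Deploy): project_id=NULL, no match -> dropped
  - task 6 (Setup): project_id=6 -> matches Beta
  - task 7 (Optimize): project_id=6 -> matches Beta
  - task 8 (Migrate): project_id=6 -> matches Beta
  - task 9 (Test): project_id=3 -> matches Gamma
So 2 of 9 rows are dropped.

SQL:
SELECT a.name, b.name AS project
FROM tasks a
INNER JOIN projects b ON a.project_id = b.id

Result:
name     | project
---------+--------
Refactor | Beta   
Plan     | Nimbus 
Design   | Nimbus 
Setup    | Beta   
Optimize | Beta   
Migrate  | Beta   
Test     | Gamma  


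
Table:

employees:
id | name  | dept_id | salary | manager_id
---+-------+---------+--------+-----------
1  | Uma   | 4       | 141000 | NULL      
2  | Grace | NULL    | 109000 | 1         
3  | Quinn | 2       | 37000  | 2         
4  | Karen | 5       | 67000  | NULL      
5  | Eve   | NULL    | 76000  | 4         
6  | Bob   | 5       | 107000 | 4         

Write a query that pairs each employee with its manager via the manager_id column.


This is a self-join: employees is joined to a second copy of itself, matching each row's manager_id to another row's id. Use LEFT JOIN so rows with manager_id=NULL are kept.
  - employee 1 (Uma): manager_id=NULL -> NULL
  - employee 2 (Grace): manager_id=1 -> Uma
  - employee 3 (Quinn): manager_id=2 -> Grace
  - employee 4 (Karen): manager_id=NULL -> NULL
  - employee 5 (Eve): manager_id=4 -> Karen
  - employee 6 (Bob): manager_id=4 -> Karen

SQL:
SELECT a.name AS item, b.name AS manager
FROM employees a
LEFT JOIN employees b ON a.manager_id = b.id

Result:
item  | manager
------+--------
Uma   | NULL   
Grace | Uma    
Quinn | Grace  
Karen | NULL   
Eve   | Karen  
Bob   | Karen  


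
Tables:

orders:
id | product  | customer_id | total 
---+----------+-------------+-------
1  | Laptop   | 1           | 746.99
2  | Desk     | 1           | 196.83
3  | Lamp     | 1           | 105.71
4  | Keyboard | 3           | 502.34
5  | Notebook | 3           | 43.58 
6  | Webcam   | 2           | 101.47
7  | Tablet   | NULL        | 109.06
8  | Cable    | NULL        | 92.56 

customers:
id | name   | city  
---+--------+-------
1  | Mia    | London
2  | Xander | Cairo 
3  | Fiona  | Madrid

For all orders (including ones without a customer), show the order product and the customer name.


LEFT JOIN keeps every row from orders (the left table); where customer_id has no match in customers, the customer columns become NULL. Walk through each order:
  - order 1 (Laptop): customer_id=1 -> matches Mia
  - order 2 (Desk): customer_id=1 -> matches Mia
  - order 3 (Lamp): customer_id=1 -> matches Mia
  - order 4 (Keyboard): customer_id=3 -> matches Fiona
  - order 5 (Notebook): customer_id=3 -> matches Fiona
  - order 6 (Webcam): customer_id=2 -> matches Xander
  - order 7 (Tablet): customer_id=NULL, no match -> kept with NULL
  - order 8 (Cable): customer_id=NULL, no match -> kept with NULL
All 8 rows appear; 2 have NULL customer.

SQL:
SELECT a.product, b.name AS customer
FROM orders a
LEFT JOIN customers b ON a.customer_id = b.id

Result:
product  | customer
---------+---------
Laptop   | Mia     
Desk     | Mia     
Lamp     | Mia     
Keyboard | Fiona   
Notebook | Fiona   
Webcam   | Xander  
Tablet   | NULL    
Cable    | NULL    


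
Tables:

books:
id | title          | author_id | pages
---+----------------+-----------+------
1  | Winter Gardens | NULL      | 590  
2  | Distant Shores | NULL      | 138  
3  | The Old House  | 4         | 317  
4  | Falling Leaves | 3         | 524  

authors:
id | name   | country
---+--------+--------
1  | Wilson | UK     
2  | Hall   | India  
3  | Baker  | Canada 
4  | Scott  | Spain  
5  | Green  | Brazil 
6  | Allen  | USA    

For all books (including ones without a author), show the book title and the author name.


LEFT JOIN keeps every row from books (the left table); where author_id has no match in authors, the author columns become NULL. Walk through each book:
  - book 1 (Winter Gardens): author_id=NULL, no match -> kept with NULL
  - book 2 (Distant Shores): author_id=NULL, no match -> kept with NULL
  - book 3 (The Old House): author_id=4 -> matches Scott
  - book 4 (Falling Leaves): author_id=3 -> matches Baker
All 4 rows appear; 2 have NULL author.

SQL:
SELECT a.title, b.name AS author
FROM books a
LEFT JOIN authors b ON a.author_id = b.id

Result:
title          | author
---------------+-------
Winter Gardens | NULL  
Distant Shores | NULL  
The Old House  | Scott 
Falling Leaves | Baker 
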